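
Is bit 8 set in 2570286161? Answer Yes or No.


0b10011001001100110111010001010001, bit 8 = 0. No

No


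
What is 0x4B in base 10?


4B hex = 75 decimal

75


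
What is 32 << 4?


0b100000 << 4 = 0b1000000000 = 512

512


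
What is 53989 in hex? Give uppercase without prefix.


53989 = D2E5 hex

D2E5


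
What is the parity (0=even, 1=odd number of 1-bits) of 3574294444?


0b11010101000010110110011110101100 has 17 ones => parity 1

1


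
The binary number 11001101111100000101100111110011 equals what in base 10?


11001101111100000101100111110011 in decimal = 3455080947

3455080947


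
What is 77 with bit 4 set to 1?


77 | (1 << 4) = 77 | 16 = 93

93


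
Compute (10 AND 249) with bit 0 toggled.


Step 1: 10 & 249 = 8
Step 2: 8 ^ (1 << 0) = 8 ^ 1 = 9

9


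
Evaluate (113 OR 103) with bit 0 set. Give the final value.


Step 1: 113 | 103 = 119
Step 2: 119 | (1 << 0) = 119 | 1 = 119

119


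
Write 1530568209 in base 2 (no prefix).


1530568209 = 1011011001110101001111000010001 in binary

1011011001110101001111000010001


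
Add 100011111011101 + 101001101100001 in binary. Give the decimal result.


100011111011101 + 101001101100001 = 1001101100111110 = 39742

39742


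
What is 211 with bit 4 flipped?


211 ^ (1 << 4) = 211 ^ 16 = 195

195


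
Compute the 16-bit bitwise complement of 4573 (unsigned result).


~0b1000111011101 = 0b1110111000100010 = 60962 (16-bit unsigned)

60962


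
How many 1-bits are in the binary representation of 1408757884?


0b1010011111101111111000001111100 has 20 set bits

20


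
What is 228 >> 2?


0b11100100 >> 2 = 0b111001 = 57

57


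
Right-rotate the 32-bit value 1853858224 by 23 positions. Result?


Rotate 0b1101110011111111010000110110000 right by 23 (32-bit) = 0b11111111010000110110000011011100 = 4282605788

4282605788


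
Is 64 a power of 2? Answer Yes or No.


0b1000000. Only one bit set => Yes

Yes


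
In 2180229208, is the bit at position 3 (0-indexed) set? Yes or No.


0b10000001111100111010100001011000, bit 3 = 1. Yes

Yes


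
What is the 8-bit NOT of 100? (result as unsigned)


~0b1100100 = 0b10011011 = 155 (8-bit unsigned)

155


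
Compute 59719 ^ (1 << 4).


59719 ^ (1 << 4) = 59719 ^ 16 = 59735

59735


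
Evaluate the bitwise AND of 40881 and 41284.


0b1001111110110001 & 0b1010000101000100 = 0b1000000100000000 = 33024

33024


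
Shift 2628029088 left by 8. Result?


0b10011100101001001000101010100000 << 8 = 0b1001110010100100100010101010000000000000 = 672775446528

672775446528


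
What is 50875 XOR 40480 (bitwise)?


0b1100011010111011 ^ 0b1001111000100000 = 0b101100010011011 = 22683

22683


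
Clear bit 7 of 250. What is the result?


250 & ~(1 << 7) = 122

122


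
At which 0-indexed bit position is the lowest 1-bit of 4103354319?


0b11110100100101000011011111001111. Lowest set bit at position 0

0


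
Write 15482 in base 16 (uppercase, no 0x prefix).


15482 = 3C7A hex

3C7A


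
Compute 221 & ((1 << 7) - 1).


221 & 127 = 93

93


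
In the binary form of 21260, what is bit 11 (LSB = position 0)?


0b101001100001100, position 11 = 0

0


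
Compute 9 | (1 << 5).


9 | (1 << 5) = 9 | 32 = 41

41


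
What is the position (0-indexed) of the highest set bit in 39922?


0b1001101111110010. Highest set bit at position 15

15


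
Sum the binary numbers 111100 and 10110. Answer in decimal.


111100 + 10110 = 1010010 = 82

82


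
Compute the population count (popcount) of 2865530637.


0b10101010110011001000011100001101 has 15 set bits

15


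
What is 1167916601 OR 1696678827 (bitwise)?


0b1000101100111001111111000111001 | 0b1100101001000010100001110101011 = 0b1100101101111011111111110111011 = 1706950587

1706950587


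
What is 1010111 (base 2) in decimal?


1010111 in decimal = 87

87


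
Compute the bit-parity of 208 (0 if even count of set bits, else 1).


0b11010000 has 3 ones => parity 1

1


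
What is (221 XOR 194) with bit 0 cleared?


Step 1: 221 ^ 194 = 31
Step 2: 31 & ~(1 << 0) = 30

30


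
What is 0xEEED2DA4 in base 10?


EEED2DA4 hex = 4008521124 decimal

4008521124


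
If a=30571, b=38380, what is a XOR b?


30571 ^ 38380 = 57991

57991


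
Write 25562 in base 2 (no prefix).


25562 = 110001111011010 in binary

110001111011010


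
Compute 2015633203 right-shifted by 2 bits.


0b1111000001001000001111100110011 >> 2 = 0b11110000010010000011111001100 = 503908300

503908300


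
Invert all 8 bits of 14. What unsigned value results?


14 ^ 255 = 241

241


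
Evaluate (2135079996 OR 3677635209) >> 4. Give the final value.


Step 1: 2135079996 | 3677635209 = 4285988541
Step 2: 4285988541 >> 4 = 267874283

267874283


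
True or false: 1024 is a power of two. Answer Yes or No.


0b10000000000. Only one bit set => Yes

Yes


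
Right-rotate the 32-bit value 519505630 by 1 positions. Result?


Rotate 0b11110111101110000011011011110 right by 1 (32-bit) = 0b1111011110111000001101101111 = 259752815

259752815


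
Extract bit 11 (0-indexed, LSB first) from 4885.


0b1001100010101, position 11 = 0

0


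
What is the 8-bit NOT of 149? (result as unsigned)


~0b10010101 = 0b1101010 = 106 (8-bit unsigned)

106


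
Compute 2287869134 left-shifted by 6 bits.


0b10001000010111100001110011001110 << 6 = 0b10001000010111100001110011001110000000 = 146423624576

146423624576


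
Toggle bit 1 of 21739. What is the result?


21739 ^ (1 << 1) = 21739 ^ 2 = 21737

21737


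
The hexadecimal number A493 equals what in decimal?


A493 hex = 42131 decimal

42131


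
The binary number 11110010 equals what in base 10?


11110010 in decimal = 242

242


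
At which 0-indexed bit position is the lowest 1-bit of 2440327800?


0b10010001011101000111001001111000. Lowest set bit at position 3

3


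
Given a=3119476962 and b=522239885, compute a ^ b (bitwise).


3119476962 ^ 522239885 = 2798636911

2798636911


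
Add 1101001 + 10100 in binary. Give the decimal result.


1101001 + 10100 = 1111101 = 125

125


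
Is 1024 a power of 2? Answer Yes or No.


0b10000000000. Only one bit set => Yes

Yes


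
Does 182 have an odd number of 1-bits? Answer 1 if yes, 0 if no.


0b10110110 has 5 ones => parity 1

1


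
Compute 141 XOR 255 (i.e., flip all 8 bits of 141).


141 ^ 255 = 114

114


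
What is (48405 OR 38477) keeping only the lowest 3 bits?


Step 1: 48405 | 38477 = 48989
Step 2: 48989 & 7 = 5

5


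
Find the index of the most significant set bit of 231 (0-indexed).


0b11100111. Highest set bit at position 7

7


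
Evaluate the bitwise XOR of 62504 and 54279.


0b1111010000101000 ^ 0b1101010000000111 = 0b10000000101111 = 8239

8239


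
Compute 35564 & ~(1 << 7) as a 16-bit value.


35564 & ~(1 << 7) = 35436

35436


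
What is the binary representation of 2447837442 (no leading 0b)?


2447837442 = 10010001111001110000100100000010 in binary

10010001111001110000100100000010


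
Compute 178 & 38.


0b10110010 & 0b100110 = 0b100010 = 34

34


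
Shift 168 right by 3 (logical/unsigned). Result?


0b10101000 >> 3 = 0b10101 = 21

21


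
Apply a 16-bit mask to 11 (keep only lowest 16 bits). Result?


11 & 65535 = 11

11


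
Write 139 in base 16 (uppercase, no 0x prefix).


139 = 8B hex

8B


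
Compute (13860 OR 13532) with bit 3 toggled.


Step 1: 13860 | 13532 = 14076
Step 2: 14076 ^ (1 << 3) = 14076 ^ 8 = 14068

14068


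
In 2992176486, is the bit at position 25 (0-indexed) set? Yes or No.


0b10110010010110001111110101100110, bit 25 = 1. Yes

Yes


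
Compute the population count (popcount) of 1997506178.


0b1110111000011111000011010000010 has 15 set bits

15


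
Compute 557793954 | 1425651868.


0b100001001111110100001010100010 | 0b1010100111110011011100010011100 = 0b1110101111111111111101010111110 = 1979710142

1979710142


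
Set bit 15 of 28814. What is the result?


28814 | (1 << 15) = 28814 | 32768 = 61582

61582


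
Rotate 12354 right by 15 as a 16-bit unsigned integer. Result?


Rotate 0b11000001000010 right by 15 (16-bit) = 0b110000010000100 = 24708

24708


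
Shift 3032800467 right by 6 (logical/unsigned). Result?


0b10110100110001001101110011010011 >> 6 = 0b10110100110001001101110011 = 47387507

47387507


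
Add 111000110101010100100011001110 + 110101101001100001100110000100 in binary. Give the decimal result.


111000110101010100100011001110 + 110101101001100001100110000100 = 1101110011110110110001001010010 = 1853579858

1853579858


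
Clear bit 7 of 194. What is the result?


194 & ~(1 << 7) = 66

66


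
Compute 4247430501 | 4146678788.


0b11111101001010101010010101100101 | 0b11110111001010010100110000000100 = 0b11111111001010111110110101100101 = 4281068901

4281068901


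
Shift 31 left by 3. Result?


0b11111 << 3 = 0b11111000 = 248

248


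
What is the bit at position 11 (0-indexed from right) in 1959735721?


0b1110100110011110011000110101001, position 11 = 0

0


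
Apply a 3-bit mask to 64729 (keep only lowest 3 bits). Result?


64729 & 7 = 1

1


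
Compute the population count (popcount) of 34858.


0b1000100000101010 has 5 set bits

5


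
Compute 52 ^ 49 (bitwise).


0b110100 ^ 0b110001 = 0b101 = 5

5


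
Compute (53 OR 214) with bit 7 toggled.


Step 1: 53 | 214 = 247
Step 2: 247 ^ (1 << 7) = 247 ^ 128 = 119

119


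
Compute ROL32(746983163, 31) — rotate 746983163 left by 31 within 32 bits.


Rotate 0b101100100001100000111011111011 left by 31 (32-bit) = 0b10010110010000110000011101111101 = 2520975229

2520975229


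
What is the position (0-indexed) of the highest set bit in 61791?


0b1111000101011111. Highest set bit at position 15

15


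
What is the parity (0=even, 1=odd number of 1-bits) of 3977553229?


0b11101101000101001010010101001101 has 16 ones => parity 0

0


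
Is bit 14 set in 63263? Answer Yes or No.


0b1111011100011111, bit 14 = 1. Yes

Yes


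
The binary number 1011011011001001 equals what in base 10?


1011011011001001 in decimal = 46793

46793


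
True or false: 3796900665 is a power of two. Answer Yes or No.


0b11100010010100000001101100111001. Multiple bits set => No

No


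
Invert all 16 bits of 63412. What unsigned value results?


63412 ^ 65535 = 2123

2123


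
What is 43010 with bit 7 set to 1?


43010 | (1 << 7) = 43010 | 128 = 43138

43138


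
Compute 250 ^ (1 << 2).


250 ^ (1 << 2) = 250 ^ 4 = 254

254


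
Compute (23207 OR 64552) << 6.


Step 1: 23207 | 64552 = 65199
Step 2: 65199 << 6 = 4172736

4172736


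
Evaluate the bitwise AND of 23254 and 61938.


0b101101011010110 & 0b1111000111110010 = 0b101000011010010 = 20690

20690


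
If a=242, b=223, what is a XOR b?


242 ^ 223 = 45

45


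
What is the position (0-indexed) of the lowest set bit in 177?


0b10110001. Lowest set bit at position 0

0


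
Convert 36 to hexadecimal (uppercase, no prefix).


36 = 24 hex

24


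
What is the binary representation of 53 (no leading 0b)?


53 = 110101 in binary

110101


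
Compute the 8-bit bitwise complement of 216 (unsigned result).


~0b11011000 = 0b100111 = 39 (8-bit unsigned)

39


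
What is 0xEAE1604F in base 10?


EAE1604F hex = 3940638799 decimal

3940638799


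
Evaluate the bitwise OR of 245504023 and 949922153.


0b1110101000100001100000010111 | 0b111000100111101010100101101001 = 0b111110101111101011100101111111 = 1052686719

1052686719


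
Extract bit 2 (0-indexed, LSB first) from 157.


0b10011101, position 2 = 1

1


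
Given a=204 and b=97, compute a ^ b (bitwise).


204 ^ 97 = 173

173


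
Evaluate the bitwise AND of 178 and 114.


0b10110010 & 0b1110010 = 0b110010 = 50

50


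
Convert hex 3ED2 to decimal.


3ED2 hex = 16082 decimal

16082


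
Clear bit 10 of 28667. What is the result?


28667 & ~(1 << 10) = 27643

27643


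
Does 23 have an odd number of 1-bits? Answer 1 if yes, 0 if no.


0b10111 has 4 ones => parity 0

0


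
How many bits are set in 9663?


0b10010110111111 has 10 set bits

10


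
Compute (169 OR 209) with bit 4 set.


Step 1: 169 | 209 = 249
Step 2: 249 | (1 << 4) = 249 | 16 = 249

249


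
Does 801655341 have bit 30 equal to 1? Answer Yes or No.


0b101111110010000100101000101101, bit 30 = 0. No

No


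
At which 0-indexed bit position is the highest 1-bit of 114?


0b1110010. Highest set bit at position 6

6


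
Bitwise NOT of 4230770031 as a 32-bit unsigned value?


~0b11111100001011000110110101101111 = 0b11110100111001001010010000 = 64197264 (32-bit unsigned)

64197264


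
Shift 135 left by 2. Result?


0b10000111 << 2 = 0b1000011100 = 540

540


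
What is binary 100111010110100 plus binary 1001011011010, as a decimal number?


100111010110100 + 1001011011010 = 110000110001110 = 24974

24974


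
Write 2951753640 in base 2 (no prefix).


2951753640 = 10101111111100000010111110101000 in binary

10101111111100000010111110101000


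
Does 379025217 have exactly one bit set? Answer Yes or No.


0b10110100101110111011101000001. Multiple bits set => No

No


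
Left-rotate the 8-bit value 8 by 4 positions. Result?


Rotate 0b1000 left by 4 (8-bit) = 0b10000000 = 128

128


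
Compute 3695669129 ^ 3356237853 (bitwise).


0b11011100010001110110111110001001 ^ 0b11001000000011000010000000011101 = 0b10100010010110100111110010100 = 340479892

340479892


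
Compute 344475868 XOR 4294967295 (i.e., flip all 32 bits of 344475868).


344475868 ^ 4294967295 = 3950491427

3950491427


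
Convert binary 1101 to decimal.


1101 in decimal = 13

13


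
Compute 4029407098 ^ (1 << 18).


4029407098 ^ (1 << 18) = 4029407098 ^ 262144 = 4029669242

4029669242


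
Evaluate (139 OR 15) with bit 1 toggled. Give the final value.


Step 1: 139 | 15 = 143
Step 2: 143 ^ (1 << 1) = 143 ^ 2 = 141

141


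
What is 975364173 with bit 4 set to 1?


975364173 | (1 << 4) = 975364173 | 16 = 975364189

975364189


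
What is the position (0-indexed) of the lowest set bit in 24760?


0b110000010111000. Lowest set bit at position 3

3


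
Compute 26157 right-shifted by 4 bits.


0b110011000101101 >> 4 = 0b11001100010 = 1634

1634


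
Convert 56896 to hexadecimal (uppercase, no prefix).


56896 = DE40 hex

DE40


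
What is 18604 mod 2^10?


18604 & 1023 = 172

172


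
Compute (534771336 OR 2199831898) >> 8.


Step 1: 534771336 | 2199831898 = 2682255322
Step 2: 2682255322 >> 8 = 10477559

10477559


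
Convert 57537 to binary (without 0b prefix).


57537 = 1110000011000001 in binary

1110000011000001


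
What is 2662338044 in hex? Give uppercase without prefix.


2662338044 = 9EB00DFC hex

9EB00DFC


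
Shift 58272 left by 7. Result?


0b1110001110100000 << 7 = 0b11100011101000000000000 = 7458816

7458816


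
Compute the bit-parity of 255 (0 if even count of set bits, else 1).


0b11111111 has 8 ones => parity 0

0


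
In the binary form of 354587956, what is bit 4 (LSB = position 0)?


0b10101001000101001010100110100, position 4 = 1

1


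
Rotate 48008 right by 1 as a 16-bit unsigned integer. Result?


Rotate 0b1011101110001000 right by 1 (16-bit) = 0b101110111000100 = 24004

24004


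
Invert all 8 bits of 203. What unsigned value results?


203 ^ 255 = 52

52


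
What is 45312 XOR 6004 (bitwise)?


0b1011000100000000 ^ 0b1011101110100 = 0b1010011001110100 = 42612

42612


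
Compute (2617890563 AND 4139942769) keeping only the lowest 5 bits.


Step 1: 2617890563 & 4139942769 = 2483061505
Step 2: 2483061505 & 31 = 1

1


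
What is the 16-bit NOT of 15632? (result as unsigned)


~0b11110100010000 = 0b1100001011101111 = 49903 (16-bit unsigned)

49903


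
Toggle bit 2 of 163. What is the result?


163 ^ (1 << 2) = 163 ^ 4 = 167

167


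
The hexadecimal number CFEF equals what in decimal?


CFEF hex = 53231 decimal

53231


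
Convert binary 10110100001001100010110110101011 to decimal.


10110100001001100010110110101011 in decimal = 3022400939

3022400939


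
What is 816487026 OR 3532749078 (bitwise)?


0b110000101010101001101001110010 | 0b11010010100100010111100100010110 = 0b11110010101110111111101101110110 = 4072405878

4072405878


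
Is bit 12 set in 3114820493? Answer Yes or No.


0b10111001101010000110001110001101, bit 12 = 0. No

No


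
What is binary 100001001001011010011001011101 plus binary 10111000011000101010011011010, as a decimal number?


100001001001011010011001011101 + 10111000011000101010011011010 = 111000001100011111101100110111 = 942799671

942799671


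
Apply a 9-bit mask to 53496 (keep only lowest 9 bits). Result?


53496 & 511 = 248

248


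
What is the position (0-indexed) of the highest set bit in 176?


0b10110000. Highest set bit at position 7

7


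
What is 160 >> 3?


0b10100000 >> 3 = 0b10100 = 20

20


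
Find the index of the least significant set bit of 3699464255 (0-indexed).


0b11011100100000010101100000111111. Lowest set bit at position 0

0


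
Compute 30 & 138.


0b11110 & 0b10001010 = 0b1010 = 10

10


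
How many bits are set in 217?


0b11011001 has 5 set bits

5


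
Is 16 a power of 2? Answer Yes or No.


0b10000. Only one bit set => Yes

Yes


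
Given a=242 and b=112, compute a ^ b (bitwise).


242 ^ 112 = 130

130


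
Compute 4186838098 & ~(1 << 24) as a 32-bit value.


4186838098 & ~(1 << 24) = 4170060882

4170060882


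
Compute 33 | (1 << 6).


33 | (1 << 6) = 33 | 64 = 97

97


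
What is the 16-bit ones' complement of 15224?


15224 ^ 65535 = 50311

50311


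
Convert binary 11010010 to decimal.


11010010 in decimal = 210

210


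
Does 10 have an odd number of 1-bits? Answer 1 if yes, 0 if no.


0b1010 has 2 ones => parity 0

0


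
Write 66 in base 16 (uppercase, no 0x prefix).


66 = 42 hex

42


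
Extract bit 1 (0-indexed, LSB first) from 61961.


0b1111001000001001, position 1 = 0

0


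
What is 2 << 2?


0b10 << 2 = 0b1000 = 8

8


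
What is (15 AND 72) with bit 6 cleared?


Step 1: 15 & 72 = 8
Step 2: 8 & ~(1 << 6) = 8

8


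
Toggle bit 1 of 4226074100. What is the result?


4226074100 ^ (1 << 1) = 4226074100 ^ 2 = 4226074102

4226074102


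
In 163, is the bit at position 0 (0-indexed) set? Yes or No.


0b10100011, bit 0 = 1. Yes

Yes


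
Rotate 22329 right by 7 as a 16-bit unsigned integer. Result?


Rotate 0b101011100111001 right by 7 (16-bit) = 0b111001010101110 = 29358

29358


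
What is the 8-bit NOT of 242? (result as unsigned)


~0b11110010 = 0b1101 = 13 (8-bit unsigned)

13


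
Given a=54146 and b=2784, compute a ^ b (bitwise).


54146 ^ 2784 = 55650

55650


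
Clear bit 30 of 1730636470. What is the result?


1730636470 & ~(1 << 30) = 656894646

656894646


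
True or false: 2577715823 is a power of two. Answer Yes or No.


0b10011001101001001101001001101111. Multiple bits set => No

No


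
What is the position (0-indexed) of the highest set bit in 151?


0b10010111. Highest set bit at position 7

7


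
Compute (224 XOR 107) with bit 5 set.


Step 1: 224 ^ 107 = 139
Step 2: 139 | (1 << 5) = 139 | 32 = 171

171


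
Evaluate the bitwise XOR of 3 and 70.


0b11 ^ 0b1000110 = 0b1000101 = 69

69


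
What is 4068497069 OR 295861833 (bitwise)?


0b11110010100000000101011010101101 | 0b10001101000100111111001001001 = 0b11110011101000100111111011101101 = 4087512813

4087512813


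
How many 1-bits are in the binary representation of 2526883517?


0b10010110100111010010111010111101 has 19 set bits

19


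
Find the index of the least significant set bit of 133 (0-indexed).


0b10000101. Lowest set bit at position 0

0


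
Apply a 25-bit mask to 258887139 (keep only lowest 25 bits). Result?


258887139 & 33554431 = 24006115

24006115


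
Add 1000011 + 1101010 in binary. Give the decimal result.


1000011 + 1101010 = 10101101 = 173

173


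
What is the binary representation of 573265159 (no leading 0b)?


573265159 = 100010001010110101010100000111 in binary

100010001010110101010100000111


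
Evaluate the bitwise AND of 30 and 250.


0b11110 & 0b11111010 = 0b11010 = 26

26


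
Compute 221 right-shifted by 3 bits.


0b11011101 >> 3 = 0b11011 = 27

27


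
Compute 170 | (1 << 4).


170 | (1 << 4) = 170 | 16 = 186

186


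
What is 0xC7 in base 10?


C7 hex = 199 decimal

199


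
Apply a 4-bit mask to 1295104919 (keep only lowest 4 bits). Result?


1295104919 & 15 = 7

7


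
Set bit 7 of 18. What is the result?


18 | (1 << 7) = 18 | 128 = 146

146


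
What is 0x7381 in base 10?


7381 hex = 29569 decimal

29569


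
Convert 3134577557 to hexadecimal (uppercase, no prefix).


3134577557 = BAD5DB95 hex

BAD5DB95


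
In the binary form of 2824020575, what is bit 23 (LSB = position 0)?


0b10101000010100110010001001011111, position 23 = 0

0


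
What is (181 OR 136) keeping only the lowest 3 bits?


Step 1: 181 | 136 = 189
Step 2: 189 & 7 = 5

5


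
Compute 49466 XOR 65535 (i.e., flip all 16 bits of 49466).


49466 ^ 65535 = 16069

16069


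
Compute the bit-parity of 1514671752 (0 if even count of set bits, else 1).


0b1011010010010000000111010001000 has 11 ones => parity 1

1


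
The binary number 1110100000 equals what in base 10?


1110100000 in decimal = 928

928


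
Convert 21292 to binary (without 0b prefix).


21292 = 101001100101100 in binary

101001100101100


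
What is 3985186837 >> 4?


0b11101101100010010010000000010101 >> 4 = 0b1110110110001001001000000001 = 249074177

249074177


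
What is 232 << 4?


0b11101000 << 4 = 0b111010000000 = 3712

3712


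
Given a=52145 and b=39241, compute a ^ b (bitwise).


52145 ^ 39241 = 21240

21240


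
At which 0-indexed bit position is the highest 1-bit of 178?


0b10110010. Highest set bit at position 7

7


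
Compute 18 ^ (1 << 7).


18 ^ (1 << 7) = 18 ^ 128 = 146

146


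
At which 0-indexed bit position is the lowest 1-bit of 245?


0b11110101. Lowest set bit at position 0

0


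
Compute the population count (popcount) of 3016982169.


0b10110011110100110111111010011001 has 20 set bits

20


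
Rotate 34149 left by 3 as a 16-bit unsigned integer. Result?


Rotate 0b1000010101100101 left by 3 (16-bit) = 0b10101100101100 = 11052

11052


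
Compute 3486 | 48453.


0b110110011110 | 0b1011110101000101 = 0b1011110111011111 = 48607

48607


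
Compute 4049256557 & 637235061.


0b11110001010110101100000001101101 & 0b100101111110110110111101110101 = 0b100001010110100100000001100101 = 559562853

559562853


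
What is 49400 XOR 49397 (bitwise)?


0b1100000011111000 ^ 0b1100000011110101 = 0b1101 = 13

13


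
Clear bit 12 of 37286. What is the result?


37286 & ~(1 << 12) = 33190

33190


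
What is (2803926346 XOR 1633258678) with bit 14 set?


Step 1: 2803926346 ^ 1633258678 = 3329821180
Step 2: 3329821180 | (1 << 14) = 3329821180 | 16384 = 3329837564

3329837564


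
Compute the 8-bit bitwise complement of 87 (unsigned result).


~0b1010111 = 0b10101000 = 168 (8-bit unsigned)

168


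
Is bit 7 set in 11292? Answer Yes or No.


0b10110000011100, bit 7 = 0. No

No


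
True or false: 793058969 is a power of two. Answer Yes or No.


0b101111010001010001111010011001. Multiple bits set => No

No


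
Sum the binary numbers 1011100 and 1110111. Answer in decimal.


1011100 + 1110111 = 11010011 = 211

211


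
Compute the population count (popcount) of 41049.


0b1010000001011001 has 6 set bits

6


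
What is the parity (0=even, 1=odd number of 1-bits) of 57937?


0b1110001001010001 has 7 ones => parity 1

1


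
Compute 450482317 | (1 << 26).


450482317 | (1 << 26) = 450482317 | 67108864 = 517591181

517591181


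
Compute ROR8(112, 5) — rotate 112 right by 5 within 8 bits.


Rotate 0b1110000 right by 5 (8-bit) = 0b10000011 = 131

131


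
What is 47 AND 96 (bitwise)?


0b101111 & 0b1100000 = 0b100000 = 32

32


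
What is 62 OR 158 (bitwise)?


0b111110 | 0b10011110 = 0b10111110 = 190

190


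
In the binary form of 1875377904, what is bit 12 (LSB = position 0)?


0b1101111110001111111111011110000, position 12 = 1

1


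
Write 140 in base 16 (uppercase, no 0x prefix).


140 = 8C hex

8C


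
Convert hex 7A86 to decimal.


7A86 hex = 31366 decimal

31366


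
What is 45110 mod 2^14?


45110 & 16383 = 12342

12342


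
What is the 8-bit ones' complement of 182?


182 ^ 255 = 73

73


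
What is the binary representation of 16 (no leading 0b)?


16 = 10000 in binary

10000


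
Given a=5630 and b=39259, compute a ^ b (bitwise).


5630 ^ 39259 = 36005

36005


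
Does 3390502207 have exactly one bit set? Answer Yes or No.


0b11001010000101101111010100111111. Multiple bits set => No

No


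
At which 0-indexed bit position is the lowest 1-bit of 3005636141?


0b10110011001001100101111000101101. Lowest set bit at position 0

0


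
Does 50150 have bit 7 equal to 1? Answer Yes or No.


0b1100001111100110, bit 7 = 1. Yes

Yes


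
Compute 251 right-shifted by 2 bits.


0b11111011 >> 2 = 0b111110 = 62

62


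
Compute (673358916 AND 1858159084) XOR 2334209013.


Step 1: 673358916 & 1858159084 = 671088708
Step 2: 671088708 ^ 2334209013 = 2736862129

2736862129


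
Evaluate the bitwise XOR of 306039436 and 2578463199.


0b10010001111011100101010001100 ^ 0b10011001101100000011100111011111 = 0b10001011100011011111001101010011 = 2341335891

2341335891


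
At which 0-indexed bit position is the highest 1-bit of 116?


0b1110100. Highest set bit at position 6

6


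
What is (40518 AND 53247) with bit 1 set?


Step 1: 40518 & 53247 = 36422
Step 2: 36422 | (1 << 1) = 36422 | 2 = 36422

36422


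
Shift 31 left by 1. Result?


0b11111 << 1 = 0b111110 = 62

62


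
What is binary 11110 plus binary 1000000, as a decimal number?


11110 + 1000000 = 1011110 = 94

94


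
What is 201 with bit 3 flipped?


201 ^ (1 << 3) = 201 ^ 8 = 193

193


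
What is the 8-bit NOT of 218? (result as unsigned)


~0b11011010 = 0b100101 = 37 (8-bit unsigned)

37


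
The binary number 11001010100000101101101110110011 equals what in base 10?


11001010100000101101101110110011 in decimal = 3397573555

3397573555


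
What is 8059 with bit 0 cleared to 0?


8059 & ~(1 << 0) = 8058

8058


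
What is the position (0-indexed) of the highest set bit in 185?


0b10111001. Highest set bit at position 7

7


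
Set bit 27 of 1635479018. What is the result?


1635479018 | (1 << 27) = 1635479018 | 134217728 = 1769696746

1769696746


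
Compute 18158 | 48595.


0b100011011101110 | 0b1011110111010011 = 0b1111111111111111 = 65535

65535


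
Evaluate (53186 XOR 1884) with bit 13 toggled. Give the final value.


Step 1: 53186 ^ 1884 = 51358
Step 2: 51358 ^ (1 << 13) = 51358 ^ 8192 = 59550

59550


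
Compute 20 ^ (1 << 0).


20 ^ (1 << 0) = 20 ^ 1 = 21

21


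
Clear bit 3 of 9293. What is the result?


9293 & ~(1 << 3) = 9285

9285


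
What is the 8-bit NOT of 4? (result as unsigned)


~0b100 = 0b11111011 = 251 (8-bit unsigned)

251


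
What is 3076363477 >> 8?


0b10110111010111011001010011010101 >> 8 = 0b101101110101110110010100 = 12017044

12017044


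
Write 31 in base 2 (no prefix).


31 = 11111 in binary

11111


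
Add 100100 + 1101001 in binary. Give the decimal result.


100100 + 1101001 = 10001101 = 141

141


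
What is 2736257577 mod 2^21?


2736257577 & 2097151 = 1571369

1571369


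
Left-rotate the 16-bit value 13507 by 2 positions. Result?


Rotate 0b11010011000011 left by 2 (16-bit) = 0b1101001100001100 = 54028

54028


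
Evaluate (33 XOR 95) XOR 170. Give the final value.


Step 1: 33 ^ 95 = 126
Step 2: 126 ^ 170 = 212

212


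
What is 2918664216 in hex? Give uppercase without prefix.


2918664216 = ADF74818 hex

ADF74818


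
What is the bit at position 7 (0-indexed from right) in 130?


0b10000010, position 7 = 1

1


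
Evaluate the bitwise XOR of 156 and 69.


0b10011100 ^ 0b1000101 = 0b11011001 = 217

217


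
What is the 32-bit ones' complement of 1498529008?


1498529008 ^ 4294967295 = 2796438287

2796438287


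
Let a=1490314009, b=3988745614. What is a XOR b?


1490314009 ^ 3988745614 = 3043692183

3043692183


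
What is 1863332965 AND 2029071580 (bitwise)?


0b1101111000100000011010001100101 & 0b1111000111100010010110011011100 = 0b1101000000100000010010001000100 = 1745888324

1745888324


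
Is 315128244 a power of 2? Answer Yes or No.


0b10010110010000111100110110100. Multiple bits set => No

No


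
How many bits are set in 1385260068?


0b1010010100100010110010000100100 has 11 set bits

11


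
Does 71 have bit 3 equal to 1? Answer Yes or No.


0b1000111, bit 3 = 0. No

No


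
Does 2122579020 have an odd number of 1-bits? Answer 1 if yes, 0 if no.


0b1111110100000111111110001001100 has 18 ones => parity 0

0


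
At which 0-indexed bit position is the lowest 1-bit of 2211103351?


0b10000011110010101100001001110111. Lowest set bit at position 0

0


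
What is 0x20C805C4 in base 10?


20C805C4 hex = 549979588 decimal

549979588


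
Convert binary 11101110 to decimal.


11101110 in decimal = 238

238


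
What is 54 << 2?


0b110110 << 2 = 0b11011000 = 216

216


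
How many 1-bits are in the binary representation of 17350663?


0b1000010001100000000000111 has 7 set bits

7


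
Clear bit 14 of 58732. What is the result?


58732 & ~(1 << 14) = 42348

42348


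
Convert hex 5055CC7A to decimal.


5055CC7A hex = 1347800186 decimal

1347800186


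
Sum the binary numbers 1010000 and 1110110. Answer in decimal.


1010000 + 1110110 = 11000110 = 198

198


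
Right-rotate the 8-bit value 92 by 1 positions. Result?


Rotate 0b1011100 right by 1 (8-bit) = 0b101110 = 46

46


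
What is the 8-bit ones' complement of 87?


87 ^ 255 = 168

168


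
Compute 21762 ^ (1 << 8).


21762 ^ (1 << 8) = 21762 ^ 256 = 21506

21506


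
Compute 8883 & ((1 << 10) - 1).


8883 & 1023 = 691

691


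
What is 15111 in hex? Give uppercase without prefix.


15111 = 3B07 hex

3B07


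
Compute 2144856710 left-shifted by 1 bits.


0b1111111110101111110101010000110 << 1 = 0b11111111101011111101010100001100 = 4289713420

4289713420


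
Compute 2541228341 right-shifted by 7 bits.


0b10010111011110000001000100110101 >> 7 = 0b1001011101111000000100010 = 19853346

19853346


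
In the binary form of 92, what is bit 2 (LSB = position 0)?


0b1011100, position 2 = 1

1


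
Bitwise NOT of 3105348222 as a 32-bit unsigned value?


~0b10111001000101111101101001111110 = 0b1000110111010000010010110000001 = 1189619073 (32-bit unsigned)

1189619073


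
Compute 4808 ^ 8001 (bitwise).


0b1001011001000 ^ 0b1111101000001 = 0b110110001001 = 3465

3465


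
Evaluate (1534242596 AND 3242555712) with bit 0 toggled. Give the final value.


Step 1: 1534242596 & 3242555712 = 1094723840
Step 2: 1094723840 ^ (1 << 0) = 1094723840 ^ 1 = 1094723841

1094723841


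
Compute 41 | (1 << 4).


41 | (1 << 4) = 41 | 16 = 57

57


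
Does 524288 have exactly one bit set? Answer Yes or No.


0b10000000000000000000. Only one bit set => Yes

Yes


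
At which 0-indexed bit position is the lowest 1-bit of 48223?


0b1011110001011111. Lowest set bit at position 0

0


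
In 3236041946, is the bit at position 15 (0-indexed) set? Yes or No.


0b11000000111000100001010011011010, bit 15 = 0. No

No


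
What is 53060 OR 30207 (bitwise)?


0b1100111101000100 | 0b111010111111111 = 0b1111111111111111 = 65535

65535


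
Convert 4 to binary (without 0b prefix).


4 = 100 in binary

100


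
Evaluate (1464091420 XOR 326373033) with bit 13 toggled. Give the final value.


Step 1: 1464091420 ^ 326373033 = 1144016309
Step 2: 1144016309 ^ (1 << 13) = 1144016309 ^ 8192 = 1144024501

1144024501


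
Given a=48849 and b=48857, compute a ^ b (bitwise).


48849 ^ 48857 = 8

8


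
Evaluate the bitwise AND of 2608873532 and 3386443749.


0b10011011100000000100000000111100 & 0b11001001110110010000011111100101 = 0b10001001100000000000000000100100 = 2306867236

2306867236


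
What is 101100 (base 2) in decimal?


101100 in decimal = 44

44


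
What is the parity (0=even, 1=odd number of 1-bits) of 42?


0b101010 has 3 ones => parity 1

1


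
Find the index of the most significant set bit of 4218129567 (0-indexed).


0b11111011011010111000110010011111. Highest set bit at position 31

31


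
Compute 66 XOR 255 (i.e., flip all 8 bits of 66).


66 ^ 255 = 189

189


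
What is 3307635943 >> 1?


0b11000101001001101000010011100111 >> 1 = 0b1100010100100110100001001110011 = 1653817971

1653817971


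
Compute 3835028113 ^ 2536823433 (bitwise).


0b11100100100101011110001010010001 ^ 0b10010111001101001101101010001001 = 0b1110011101000010011100000011000 = 1939945496

1939945496


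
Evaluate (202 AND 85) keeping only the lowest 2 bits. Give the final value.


Step 1: 202 & 85 = 64
Step 2: 64 & 3 = 0

0


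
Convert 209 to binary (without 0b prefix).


209 = 11010001 in binary

11010001


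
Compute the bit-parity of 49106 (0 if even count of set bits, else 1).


0b1011111111010010 has 11 ones => parity 1

1


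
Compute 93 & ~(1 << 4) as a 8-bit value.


93 & ~(1 << 4) = 77

77


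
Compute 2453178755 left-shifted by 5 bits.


0b10010010001110001000100110000011 << 5 = 0b1001001000111000100010011000001100000 = 78501720160

78501720160


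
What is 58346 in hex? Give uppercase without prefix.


58346 = E3EA hex

E3EA


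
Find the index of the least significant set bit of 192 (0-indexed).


0b11000000. Lowest set bit at position 6

6


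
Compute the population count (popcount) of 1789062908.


0b1101010101000101110111011111100 has 19 set bits

19


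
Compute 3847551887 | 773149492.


0b11100101010101001111101110001111 | 0b101110000101010101001100110100 = 0b11101111010101011111101110111111 = 4015389631

4015389631


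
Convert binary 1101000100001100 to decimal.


1101000100001100 in decimal = 53516

53516


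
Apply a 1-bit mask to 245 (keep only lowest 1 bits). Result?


245 & 1 = 1

1


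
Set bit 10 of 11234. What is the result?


11234 | (1 << 10) = 11234 | 1024 = 12258

12258


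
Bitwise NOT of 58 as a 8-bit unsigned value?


~0b111010 = 0b11000101 = 197 (8-bit unsigned)

197


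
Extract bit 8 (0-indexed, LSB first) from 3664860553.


0b11011010011100010101010110001001, position 8 = 1

1


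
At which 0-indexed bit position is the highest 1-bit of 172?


0b10101100. Highest set bit at position 7

7


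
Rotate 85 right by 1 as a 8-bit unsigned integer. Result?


Rotate 0b1010101 right by 1 (8-bit) = 0b10101010 = 170

170


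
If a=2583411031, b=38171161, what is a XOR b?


2583411031 ^ 38171161 = 2612906830

2612906830


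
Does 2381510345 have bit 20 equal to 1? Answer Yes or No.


0b10001101111100101111011011001001, bit 20 = 1. Yes

Yes


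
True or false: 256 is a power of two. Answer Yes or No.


0b100000000. Only one bit set => Yes

Yes


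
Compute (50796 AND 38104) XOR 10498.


Step 1: 50796 & 38104 = 33864
Step 2: 33864 ^ 10498 = 44362

44362


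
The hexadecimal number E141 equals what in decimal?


E141 hex = 57665 decimal

57665


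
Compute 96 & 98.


0b1100000 & 0b1100010 = 0b1100000 = 96

96


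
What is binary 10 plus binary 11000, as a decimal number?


10 + 11000 = 11010 = 26

26


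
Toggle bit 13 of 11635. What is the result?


11635 ^ (1 << 13) = 11635 ^ 8192 = 3443

3443


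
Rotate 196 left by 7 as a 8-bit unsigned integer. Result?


Rotate 0b11000100 left by 7 (8-bit) = 0b1100010 = 98

98


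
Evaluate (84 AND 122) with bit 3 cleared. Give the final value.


Step 1: 84 & 122 = 80
Step 2: 80 & ~(1 << 3) = 80

80


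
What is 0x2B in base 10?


2B hex = 43 decimal

43


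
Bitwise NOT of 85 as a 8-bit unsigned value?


~0b1010101 = 0b10101010 = 170 (8-bit unsigned)

170


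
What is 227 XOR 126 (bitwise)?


0b11100011 ^ 0b1111110 = 0b10011101 = 157

157


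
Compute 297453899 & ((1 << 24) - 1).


297453899 & 16777215 = 12241227

12241227


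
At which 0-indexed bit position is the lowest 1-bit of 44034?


0b1010110000000010. Lowest set bit at position 1

1


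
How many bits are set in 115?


0b1110011 has 5 set bits

5


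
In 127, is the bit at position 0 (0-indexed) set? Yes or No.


0b1111111, bit 0 = 1. Yes

Yes


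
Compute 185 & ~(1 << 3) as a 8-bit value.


185 & ~(1 << 3) = 177

177


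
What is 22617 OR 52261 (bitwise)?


0b101100001011001 | 0b1100110000100101 = 0b1101110001111101 = 56445

56445


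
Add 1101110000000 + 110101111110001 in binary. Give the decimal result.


1101110000000 + 110101111110001 = 1000011101110001 = 34673

34673


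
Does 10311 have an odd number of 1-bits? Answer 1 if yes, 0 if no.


0b10100001000111 has 6 ones => parity 0

0


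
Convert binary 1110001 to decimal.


1110001 in decimal = 113

113


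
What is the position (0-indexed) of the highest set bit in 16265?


0b11111110001001. Highest set bit at position 13

13


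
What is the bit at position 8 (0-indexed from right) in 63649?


0b1111100010100001, position 8 = 0

0


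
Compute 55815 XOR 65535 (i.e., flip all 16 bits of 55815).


55815 ^ 65535 = 9720

9720


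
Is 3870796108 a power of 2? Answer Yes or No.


0b11100110101101111010100101001100. Multiple bits set => No

No


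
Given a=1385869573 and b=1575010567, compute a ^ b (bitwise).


1385869573 ^ 1575010567 = 259682306

259682306


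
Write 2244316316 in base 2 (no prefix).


2244316316 = 10000101110001011000110010011100 in binary

10000101110001011000110010011100


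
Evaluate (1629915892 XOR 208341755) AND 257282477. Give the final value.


Step 1: 1629915892 ^ 208341755 = 1833795599
Step 2: 1833795599 & 257282477 = 222658573

222658573
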